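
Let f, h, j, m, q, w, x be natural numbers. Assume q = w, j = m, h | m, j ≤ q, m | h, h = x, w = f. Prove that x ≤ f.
m | h and h | m, hence m = h. h = x, so m = x. Because q = w and w = f, q = f. Because j = m and j ≤ q, m ≤ q. Because q = f, m ≤ f. m = x, so x ≤ f.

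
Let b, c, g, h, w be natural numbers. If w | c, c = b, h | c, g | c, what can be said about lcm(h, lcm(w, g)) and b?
lcm(h, lcm(w, g)) | b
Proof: w | c and g | c, therefore lcm(w, g) | c. Since h | c, lcm(h, lcm(w, g)) | c. c = b, so lcm(h, lcm(w, g)) | b.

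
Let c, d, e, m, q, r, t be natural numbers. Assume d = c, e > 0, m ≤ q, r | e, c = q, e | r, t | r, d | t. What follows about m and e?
m ≤ e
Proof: r | e and e | r, therefore r = e. From d = c and c = q, d = q. d | t and t | r, so d | r. Since d = q, q | r. Since r = e, q | e. Since e > 0, q ≤ e. m ≤ q, so m ≤ e.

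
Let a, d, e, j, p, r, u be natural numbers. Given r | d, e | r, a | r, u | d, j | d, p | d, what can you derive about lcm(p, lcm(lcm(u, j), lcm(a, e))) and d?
lcm(p, lcm(lcm(u, j), lcm(a, e))) | d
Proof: u | d and j | d, thus lcm(u, j) | d. Because a | r and e | r, lcm(a, e) | r. Since r | d, lcm(a, e) | d. Since lcm(u, j) | d, lcm(lcm(u, j), lcm(a, e)) | d. p | d, so lcm(p, lcm(lcm(u, j), lcm(a, e))) | d.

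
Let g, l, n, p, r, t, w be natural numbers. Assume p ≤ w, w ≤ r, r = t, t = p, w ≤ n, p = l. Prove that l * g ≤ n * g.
r = t and t = p, thus r = p. Since w ≤ r, w ≤ p. From p ≤ w, w = p. Because p = l, w = l. Because w ≤ n, l ≤ n. Then l * g ≤ n * g.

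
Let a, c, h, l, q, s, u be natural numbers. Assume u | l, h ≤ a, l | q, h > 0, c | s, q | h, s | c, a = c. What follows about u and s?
u ≤ s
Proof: l | q and q | h, so l | h. Since u | l, u | h. h > 0, so u ≤ h. Since c | s and s | c, c = s. Since a = c, a = s. h ≤ a, so h ≤ s. Since u ≤ h, u ≤ s.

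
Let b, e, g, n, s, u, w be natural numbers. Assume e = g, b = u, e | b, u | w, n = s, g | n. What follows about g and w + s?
g | w + s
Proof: Since b = u and e | b, e | u. Since e = g, g | u. Since u | w, g | w. Since n = s and g | n, g | s. g | w, so g | w + s.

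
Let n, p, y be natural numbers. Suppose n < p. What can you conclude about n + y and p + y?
n + y < p + y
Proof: Since n < p, by adding to both sides, n + y < p + y.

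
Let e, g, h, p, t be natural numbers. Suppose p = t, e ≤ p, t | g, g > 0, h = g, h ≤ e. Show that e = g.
From p = t and e ≤ p, e ≤ t. t | g and g > 0, hence t ≤ g. Since e ≤ t, e ≤ g. h = g and h ≤ e, therefore g ≤ e. Since e ≤ g, e = g.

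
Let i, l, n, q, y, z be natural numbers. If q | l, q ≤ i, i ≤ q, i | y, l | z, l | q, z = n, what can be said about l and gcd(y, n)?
l | gcd(y, n)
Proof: i ≤ q and q ≤ i, hence i = q. Because q | l and l | q, q = l. Because i = q, i = l. From i | y, l | y. z = n and l | z, hence l | n. Since l | y, l | gcd(y, n).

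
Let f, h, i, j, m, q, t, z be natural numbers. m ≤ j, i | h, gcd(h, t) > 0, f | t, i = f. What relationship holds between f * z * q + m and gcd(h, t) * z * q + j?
f * z * q + m ≤ gcd(h, t) * z * q + j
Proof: From i = f and i | h, f | h. Since f | t, f | gcd(h, t). From gcd(h, t) > 0, f ≤ gcd(h, t). Then f * z ≤ gcd(h, t) * z. Then f * z * q ≤ gcd(h, t) * z * q. Because m ≤ j, f * z * q + m ≤ gcd(h, t) * z * q + j.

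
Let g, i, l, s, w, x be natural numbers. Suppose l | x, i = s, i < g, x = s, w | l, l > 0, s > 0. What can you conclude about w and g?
w < g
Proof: Because w | l and l > 0, w ≤ l. From x = s and l | x, l | s. Since s > 0, l ≤ s. Because i = s and i < g, s < g. l ≤ s, so l < g. w ≤ l, so w < g.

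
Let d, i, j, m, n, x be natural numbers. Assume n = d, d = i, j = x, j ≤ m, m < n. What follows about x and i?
x < i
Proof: n = d and d = i, hence n = i. From j ≤ m and m < n, j < n. Since n = i, j < i. j = x, so x < i.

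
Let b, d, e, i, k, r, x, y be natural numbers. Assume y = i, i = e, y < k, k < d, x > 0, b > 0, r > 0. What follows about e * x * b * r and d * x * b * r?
e * x * b * r < d * x * b * r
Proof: Since y = i and i = e, y = e. y < k, so e < k. Because k < d, e < d. Combining with x > 0, by multiplying by a positive, e * x < d * x. Using b > 0, by multiplying by a positive, e * x * b < d * x * b. Combining with r > 0, by multiplying by a positive, e * x * b * r < d * x * b * r.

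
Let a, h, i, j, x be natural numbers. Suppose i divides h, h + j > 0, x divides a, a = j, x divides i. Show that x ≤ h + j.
x divides i and i divides h, thus x divides h. Since a = j and x divides a, x divides j. Since x divides h, x divides h + j. h + j > 0, so x ≤ h + j.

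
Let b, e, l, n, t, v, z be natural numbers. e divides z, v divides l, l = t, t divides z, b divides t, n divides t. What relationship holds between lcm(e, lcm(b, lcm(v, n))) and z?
lcm(e, lcm(b, lcm(v, n))) divides z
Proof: l = t and v divides l, hence v divides t. Since n divides t, lcm(v, n) divides t. b divides t, so lcm(b, lcm(v, n)) divides t. t divides z, so lcm(b, lcm(v, n)) divides z. Because e divides z, lcm(e, lcm(b, lcm(v, n))) divides z.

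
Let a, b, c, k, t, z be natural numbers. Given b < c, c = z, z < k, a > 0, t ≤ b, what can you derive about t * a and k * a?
t * a < k * a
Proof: c = z and b < c, thus b < z. Since z < k, b < k. t ≤ b, so t < k. Using a > 0, by multiplying by a positive, t * a < k * a.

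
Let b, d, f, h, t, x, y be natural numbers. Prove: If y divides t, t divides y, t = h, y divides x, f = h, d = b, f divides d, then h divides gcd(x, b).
y divides t and t divides y, so y = t. t = h, so y = h. y divides x, so h divides x. Because d = b and f divides d, f divides b. f = h, so h divides b. h divides x, so h divides gcd(x, b).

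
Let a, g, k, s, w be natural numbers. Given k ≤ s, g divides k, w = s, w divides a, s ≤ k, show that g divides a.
Because k ≤ s and s ≤ k, k = s. g divides k, so g divides s. w = s and w divides a, therefore s divides a. Since g divides s, g divides a.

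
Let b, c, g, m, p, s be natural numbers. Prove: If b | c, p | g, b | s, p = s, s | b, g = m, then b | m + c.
s | b and b | s, thus s = b. From p = s, p = b. p | g, so b | g. Because g = m, b | m. Since b | c, b | m + c.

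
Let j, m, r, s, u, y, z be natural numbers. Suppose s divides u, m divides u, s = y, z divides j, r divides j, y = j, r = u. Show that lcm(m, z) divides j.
Since r = u and r divides j, u divides j. From s = y and y = j, s = j. s divides u, so j divides u. u divides j, so u = j. m divides u, so m divides j. Because z divides j, lcm(m, z) divides j.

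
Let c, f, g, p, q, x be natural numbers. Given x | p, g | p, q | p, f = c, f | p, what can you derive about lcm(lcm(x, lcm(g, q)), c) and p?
lcm(lcm(x, lcm(g, q)), c) | p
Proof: Because g | p and q | p, lcm(g, q) | p. x | p, so lcm(x, lcm(g, q)) | p. f = c and f | p, so c | p. Since lcm(x, lcm(g, q)) | p, lcm(lcm(x, lcm(g, q)), c) | p.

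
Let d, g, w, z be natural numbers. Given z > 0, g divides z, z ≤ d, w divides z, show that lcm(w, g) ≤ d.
w divides z and g divides z, therefore lcm(w, g) divides z. z > 0, so lcm(w, g) ≤ z. Since z ≤ d, lcm(w, g) ≤ d.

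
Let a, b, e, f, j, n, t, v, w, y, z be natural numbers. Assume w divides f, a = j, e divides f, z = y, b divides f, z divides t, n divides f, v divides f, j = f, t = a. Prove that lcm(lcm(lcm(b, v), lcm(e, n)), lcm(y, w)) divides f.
Since b divides f and v divides f, lcm(b, v) divides f. Because e divides f and n divides f, lcm(e, n) divides f. Since lcm(b, v) divides f, lcm(lcm(b, v), lcm(e, n)) divides f. t = a and z divides t, thus z divides a. From a = j, z divides j. z = y, so y divides j. Since j = f, y divides f. Since w divides f, lcm(y, w) divides f. From lcm(lcm(b, v), lcm(e, n)) divides f, lcm(lcm(lcm(b, v), lcm(e, n)), lcm(y, w)) divides f.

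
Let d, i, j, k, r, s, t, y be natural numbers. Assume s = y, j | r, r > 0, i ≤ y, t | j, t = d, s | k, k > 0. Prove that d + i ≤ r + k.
Since t | j and j | r, t | r. From r > 0, t ≤ r. Since t = d, d ≤ r. Since s = y and s | k, y | k. k > 0, so y ≤ k. i ≤ y, so i ≤ k. d ≤ r, so d + i ≤ r + k.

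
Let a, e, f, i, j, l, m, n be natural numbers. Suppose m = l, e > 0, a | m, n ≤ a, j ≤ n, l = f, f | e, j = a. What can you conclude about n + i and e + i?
n + i ≤ e + i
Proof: j = a and j ≤ n, so a ≤ n. n ≤ a, so a = n. Because m = l and l = f, m = f. Since a | m, a | f. Because f | e, a | e. Since e > 0, a ≤ e. Since a = n, n ≤ e. Then n + i ≤ e + i.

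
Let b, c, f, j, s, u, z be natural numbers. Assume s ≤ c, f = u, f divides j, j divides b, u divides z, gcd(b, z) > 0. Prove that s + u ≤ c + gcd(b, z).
f divides j and j divides b, thus f divides b. f = u, so u divides b. u divides z, so u divides gcd(b, z). From gcd(b, z) > 0, u ≤ gcd(b, z). s ≤ c, so s + u ≤ c + gcd(b, z).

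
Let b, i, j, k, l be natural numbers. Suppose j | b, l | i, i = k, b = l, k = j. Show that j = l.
From b = l and j | b, j | l. i = k and k = j, hence i = j. Since l | i, l | j. Since j | l, j = l.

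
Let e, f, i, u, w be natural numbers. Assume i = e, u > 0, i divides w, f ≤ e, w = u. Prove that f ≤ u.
i = e and i divides w, therefore e divides w. Since w = u, e divides u. u > 0, so e ≤ u. From f ≤ e, f ≤ u.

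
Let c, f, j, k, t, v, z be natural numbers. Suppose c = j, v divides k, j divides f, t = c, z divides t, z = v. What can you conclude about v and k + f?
v divides k + f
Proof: t = c and c = j, hence t = j. From z divides t, z divides j. z = v, so v divides j. Because j divides f, v divides f. Since v divides k, v divides k + f.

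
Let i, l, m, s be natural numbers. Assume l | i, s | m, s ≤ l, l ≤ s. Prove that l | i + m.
Since s ≤ l and l ≤ s, s = l. Since s | m, l | m. Since l | i, l | i + m.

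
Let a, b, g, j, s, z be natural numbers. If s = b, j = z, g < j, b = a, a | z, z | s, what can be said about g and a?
g < a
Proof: Because s = b and b = a, s = a. z | s, so z | a. a | z, so z = a. j = z and g < j, therefore g < z. Since z = a, g < a.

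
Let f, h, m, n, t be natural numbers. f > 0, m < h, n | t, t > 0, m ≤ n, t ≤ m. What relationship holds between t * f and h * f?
t * f < h * f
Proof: From n | t and t > 0, n ≤ t. Since m ≤ n, m ≤ t. t ≤ m, so m = t. Since m < h, t < h. f > 0, so t * f < h * f.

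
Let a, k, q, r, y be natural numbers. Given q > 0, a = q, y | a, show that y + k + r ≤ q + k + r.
a = q and y | a, therefore y | q. q > 0, so y ≤ q. Then y + k ≤ q + k. Then y + k + r ≤ q + k + r.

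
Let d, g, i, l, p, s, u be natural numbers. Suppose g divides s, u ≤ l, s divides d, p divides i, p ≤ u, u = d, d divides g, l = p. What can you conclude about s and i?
s divides i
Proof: d divides g and g divides s, hence d divides s. s divides d, so d = s. Since u = d, u = s. l = p and u ≤ l, therefore u ≤ p. From p ≤ u, p = u. p divides i, so u divides i. u = s, so s divides i.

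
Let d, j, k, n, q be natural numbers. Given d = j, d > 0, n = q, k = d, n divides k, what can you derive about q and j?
q ≤ j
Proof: Because n = q and n divides k, q divides k. Since k = d, q divides d. Because d > 0, q ≤ d. d = j, so q ≤ j.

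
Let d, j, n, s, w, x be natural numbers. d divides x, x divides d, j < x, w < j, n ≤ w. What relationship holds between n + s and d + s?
n + s < d + s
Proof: From n ≤ w and w < j, n < j. x divides d and d divides x, thus x = d. Since j < x, j < d. From n < j, n < d. Then n + s < d + s.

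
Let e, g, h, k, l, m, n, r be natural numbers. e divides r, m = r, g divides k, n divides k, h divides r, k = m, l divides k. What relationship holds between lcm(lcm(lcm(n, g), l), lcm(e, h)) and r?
lcm(lcm(lcm(n, g), l), lcm(e, h)) divides r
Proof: Because k = m and m = r, k = r. n divides k and g divides k, therefore lcm(n, g) divides k. Since l divides k, lcm(lcm(n, g), l) divides k. k = r, so lcm(lcm(n, g), l) divides r. e divides r and h divides r, hence lcm(e, h) divides r. Since lcm(lcm(n, g), l) divides r, lcm(lcm(lcm(n, g), l), lcm(e, h)) divides r.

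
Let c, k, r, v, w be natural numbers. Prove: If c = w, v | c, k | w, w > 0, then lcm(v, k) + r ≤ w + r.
c = w and v | c, hence v | w. k | w, so lcm(v, k) | w. w > 0, so lcm(v, k) ≤ w. Then lcm(v, k) + r ≤ w + r.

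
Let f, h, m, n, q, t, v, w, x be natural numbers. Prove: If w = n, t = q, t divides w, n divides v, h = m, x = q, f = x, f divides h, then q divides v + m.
Because t = q and t divides w, q divides w. From w = n, q divides n. Since n divides v, q divides v. f = x and f divides h, so x divides h. Since x = q, q divides h. h = m, so q divides m. Since q divides v, q divides v + m.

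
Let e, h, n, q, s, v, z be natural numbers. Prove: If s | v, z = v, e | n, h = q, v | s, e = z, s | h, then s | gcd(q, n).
From h = q and s | h, s | q. Because v | s and s | v, v = s. z = v, so z = s. From e = z and e | n, z | n. z = s, so s | n. Since s | q, s | gcd(q, n).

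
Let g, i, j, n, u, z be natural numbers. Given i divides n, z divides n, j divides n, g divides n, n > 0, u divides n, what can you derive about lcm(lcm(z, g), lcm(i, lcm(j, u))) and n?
lcm(lcm(z, g), lcm(i, lcm(j, u))) ≤ n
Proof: z divides n and g divides n, therefore lcm(z, g) divides n. Because j divides n and u divides n, lcm(j, u) divides n. From i divides n, lcm(i, lcm(j, u)) divides n. Since lcm(z, g) divides n, lcm(lcm(z, g), lcm(i, lcm(j, u))) divides n. Since n > 0, lcm(lcm(z, g), lcm(i, lcm(j, u))) ≤ n.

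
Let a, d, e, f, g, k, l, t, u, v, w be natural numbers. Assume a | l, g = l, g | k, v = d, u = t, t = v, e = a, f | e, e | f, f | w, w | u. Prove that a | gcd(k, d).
g = l and g | k, therefore l | k. a | l, so a | k. u = t and t = v, therefore u = v. f | e and e | f, hence f = e. f | w and w | u, therefore f | u. f = e, so e | u. Since e = a, a | u. u = v, so a | v. v = d, so a | d. a | k, so a | gcd(k, d).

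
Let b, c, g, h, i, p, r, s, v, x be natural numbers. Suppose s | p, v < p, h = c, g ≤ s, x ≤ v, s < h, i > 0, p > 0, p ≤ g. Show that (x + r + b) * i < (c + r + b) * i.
p ≤ g and g ≤ s, thus p ≤ s. s | p and p > 0, therefore s ≤ p. Since p ≤ s, p = s. Because x ≤ v and v < p, x < p. Since p = s, x < s. h = c and s < h, thus s < c. Since x < s, x < c. Then x + r < c + r. Then x + r + b < c + r + b. i > 0, so (x + r + b) * i < (c + r + b) * i.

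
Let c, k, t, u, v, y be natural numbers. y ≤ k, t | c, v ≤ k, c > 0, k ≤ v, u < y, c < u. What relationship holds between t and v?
t < v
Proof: t | c and c > 0, so t ≤ c. Since c < u, t < u. From k ≤ v and v ≤ k, k = v. u < y and y ≤ k, so u < k. Since k = v, u < v. Since t < u, t < v.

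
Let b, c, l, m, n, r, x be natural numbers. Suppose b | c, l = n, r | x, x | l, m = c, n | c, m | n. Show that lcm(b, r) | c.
m = c and m | n, thus c | n. Since n | c, n = c. l = n, so l = c. Because r | x and x | l, r | l. Since l = c, r | c. Since b | c, lcm(b, r) | c.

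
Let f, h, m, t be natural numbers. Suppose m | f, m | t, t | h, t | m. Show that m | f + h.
t | m and m | t, hence t = m. t | h, so m | h. Because m | f, m | f + h.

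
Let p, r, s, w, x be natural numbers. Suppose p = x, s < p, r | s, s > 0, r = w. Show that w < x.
Because r = w and r | s, w | s. From s > 0, w ≤ s. p = x and s < p, so s < x. Since w ≤ s, w < x.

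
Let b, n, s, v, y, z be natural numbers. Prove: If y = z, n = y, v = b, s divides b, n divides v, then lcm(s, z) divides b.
Since n = y and y = z, n = z. From v = b and n divides v, n divides b. Since n = z, z divides b. s divides b, so lcm(s, z) divides b.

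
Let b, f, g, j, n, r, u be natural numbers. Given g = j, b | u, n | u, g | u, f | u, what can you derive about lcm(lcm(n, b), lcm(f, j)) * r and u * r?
lcm(lcm(n, b), lcm(f, j)) * r | u * r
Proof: Since n | u and b | u, lcm(n, b) | u. g = j and g | u, thus j | u. Because f | u, lcm(f, j) | u. lcm(n, b) | u, so lcm(lcm(n, b), lcm(f, j)) | u. Then lcm(lcm(n, b), lcm(f, j)) * r | u * r.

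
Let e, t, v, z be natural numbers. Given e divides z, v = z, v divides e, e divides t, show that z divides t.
v = z and v divides e, therefore z divides e. Since e divides z, e = z. Because e divides t, z divides t.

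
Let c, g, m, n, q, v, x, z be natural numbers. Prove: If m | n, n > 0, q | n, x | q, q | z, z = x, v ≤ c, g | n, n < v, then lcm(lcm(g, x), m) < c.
Since z = x and q | z, q | x. x | q, so q = x. Since q | n, x | n. g | n, so lcm(g, x) | n. Since m | n, lcm(lcm(g, x), m) | n. n > 0, so lcm(lcm(g, x), m) ≤ n. n < v and v ≤ c, thus n < c. lcm(lcm(g, x), m) ≤ n, so lcm(lcm(g, x), m) < c.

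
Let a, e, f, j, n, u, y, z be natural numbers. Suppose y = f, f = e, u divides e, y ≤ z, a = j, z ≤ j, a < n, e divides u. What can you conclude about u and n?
u < n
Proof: Since e divides u and u divides e, e = u. From f = e, f = u. y ≤ z and z ≤ j, therefore y ≤ j. y = f, so f ≤ j. a = j and a < n, so j < n. f ≤ j, so f < n. Because f = u, u < n.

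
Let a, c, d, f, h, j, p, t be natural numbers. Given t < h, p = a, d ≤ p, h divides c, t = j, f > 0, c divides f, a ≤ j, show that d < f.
p = a and d ≤ p, hence d ≤ a. From a ≤ j, d ≤ j. Because t = j and t < h, j < h. d ≤ j, so d < h. Since h divides c and c divides f, h divides f. f > 0, so h ≤ f. d < h, so d < f.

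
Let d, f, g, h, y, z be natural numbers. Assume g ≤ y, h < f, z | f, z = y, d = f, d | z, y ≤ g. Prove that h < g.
y ≤ g and g ≤ y, hence y = g. z = y, so z = g. d = f and d | z, hence f | z. Since z | f, f = z. h < f, so h < z. Since z = g, h < g.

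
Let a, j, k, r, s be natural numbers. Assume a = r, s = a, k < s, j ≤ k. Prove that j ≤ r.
From s = a and a = r, s = r. k < s, so k < r. Since j ≤ k, j < r. Then j ≤ r.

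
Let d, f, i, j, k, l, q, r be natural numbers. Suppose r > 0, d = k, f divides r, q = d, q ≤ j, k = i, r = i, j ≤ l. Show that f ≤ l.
f divides r and r > 0, so f ≤ r. r = i, so f ≤ i. Since q = d and d = k, q = k. Since k = i, q = i. q ≤ j, so i ≤ j. Since f ≤ i, f ≤ j. j ≤ l, so f ≤ l.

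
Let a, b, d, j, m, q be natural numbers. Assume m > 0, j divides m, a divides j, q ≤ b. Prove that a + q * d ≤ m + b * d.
a divides j and j divides m, therefore a divides m. Since m > 0, a ≤ m. Because q ≤ b, by multiplying by a non-negative, q * d ≤ b * d. From a ≤ m, a + q * d ≤ m + b * d.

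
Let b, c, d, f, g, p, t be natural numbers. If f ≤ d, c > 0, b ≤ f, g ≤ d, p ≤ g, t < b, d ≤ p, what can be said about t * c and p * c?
t * c < p * c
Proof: Because p ≤ g and g ≤ d, p ≤ d. d ≤ p, so d = p. Since b ≤ f and f ≤ d, b ≤ d. d = p, so b ≤ p. t < b, so t < p. From c > 0, by multiplying by a positive, t * c < p * c.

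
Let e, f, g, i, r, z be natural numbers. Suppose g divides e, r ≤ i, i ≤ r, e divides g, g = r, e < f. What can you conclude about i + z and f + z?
i + z < f + z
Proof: Because e divides g and g divides e, e = g. g = r, so e = r. r ≤ i and i ≤ r, so r = i. e = r, so e = i. e < f, so i < f. Then i + z < f + z.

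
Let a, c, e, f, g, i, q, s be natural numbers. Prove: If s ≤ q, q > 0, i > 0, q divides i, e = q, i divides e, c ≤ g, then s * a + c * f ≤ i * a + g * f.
q divides i and i > 0, hence q ≤ i. e = q and i divides e, therefore i divides q. q > 0, so i ≤ q. q ≤ i, so q = i. s ≤ q, so s ≤ i. By multiplying by a non-negative, s * a ≤ i * a. c ≤ g. By multiplying by a non-negative, c * f ≤ g * f. From s * a ≤ i * a, s * a + c * f ≤ i * a + g * f.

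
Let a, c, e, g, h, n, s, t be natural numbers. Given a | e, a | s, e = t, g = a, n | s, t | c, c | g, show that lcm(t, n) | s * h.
e = t and a | e, thus a | t. Because g = a and c | g, c | a. t | c, so t | a. a | t, so a = t. a | s, so t | s. n | s, so lcm(t, n) | s. Then lcm(t, n) | s * h.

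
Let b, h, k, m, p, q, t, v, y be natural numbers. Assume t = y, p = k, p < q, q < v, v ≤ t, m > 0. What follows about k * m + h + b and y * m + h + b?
k * m + h + b < y * m + h + b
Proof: p = k and p < q, therefore k < q. Since q < v, k < v. Since v ≤ t, k < t. From t = y, k < y. Using m > 0, by multiplying by a positive, k * m < y * m. Then k * m + h < y * m + h. Then k * m + h + b < y * m + h + b.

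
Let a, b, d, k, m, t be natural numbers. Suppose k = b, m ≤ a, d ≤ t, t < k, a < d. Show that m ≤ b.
Since a < d and d ≤ t, a < t. From m ≤ a, m < t. k = b and t < k, therefore t < b. From m < t, m < b. Then m ≤ b.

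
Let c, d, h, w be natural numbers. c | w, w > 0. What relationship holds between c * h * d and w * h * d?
c * h * d ≤ w * h * d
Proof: c | w and w > 0, so c ≤ w. Then c * h ≤ w * h. Then c * h * d ≤ w * h * d.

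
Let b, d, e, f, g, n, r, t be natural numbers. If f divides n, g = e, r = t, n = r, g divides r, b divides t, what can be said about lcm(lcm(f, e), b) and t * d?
lcm(lcm(f, e), b) divides t * d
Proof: n = r and f divides n, therefore f divides r. From g = e and g divides r, e divides r. From f divides r, lcm(f, e) divides r. Since r = t, lcm(f, e) divides t. Since b divides t, lcm(lcm(f, e), b) divides t. Then lcm(lcm(f, e), b) divides t * d.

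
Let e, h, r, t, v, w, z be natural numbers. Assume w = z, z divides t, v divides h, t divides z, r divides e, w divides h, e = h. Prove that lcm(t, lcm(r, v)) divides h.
z divides t and t divides z, therefore z = t. Because w = z, w = t. w divides h, so t divides h. e = h and r divides e, hence r divides h. v divides h, so lcm(r, v) divides h. From t divides h, lcm(t, lcm(r, v)) divides h.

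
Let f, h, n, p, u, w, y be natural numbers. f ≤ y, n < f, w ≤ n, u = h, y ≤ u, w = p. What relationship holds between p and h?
p < h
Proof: w = p and w ≤ n, hence p ≤ n. Since u = h and y ≤ u, y ≤ h. Since f ≤ y, f ≤ h. n < f, so n < h. p ≤ n, so p < h.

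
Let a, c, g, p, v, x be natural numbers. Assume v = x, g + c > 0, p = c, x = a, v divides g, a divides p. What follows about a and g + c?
a ≤ g + c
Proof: v = x and x = a, hence v = a. v divides g, so a divides g. p = c and a divides p, therefore a divides c. a divides g, so a divides g + c. g + c > 0, so a ≤ g + c.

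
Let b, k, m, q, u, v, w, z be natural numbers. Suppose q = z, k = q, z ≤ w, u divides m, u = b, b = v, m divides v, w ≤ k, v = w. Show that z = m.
Since u = b and u divides m, b divides m. Since b = v, v divides m. Since m divides v, m = v. Because v = w, m = w. k = q and q = z, so k = z. Since w ≤ k, w ≤ z. z ≤ w, so w = z. Since m = w, m = z. Then z = m.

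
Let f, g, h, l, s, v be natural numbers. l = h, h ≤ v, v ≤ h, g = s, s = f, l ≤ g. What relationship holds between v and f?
v ≤ f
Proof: h ≤ v and v ≤ h, therefore h = v. Since l = h, l = v. g = s and s = f, therefore g = f. l ≤ g, so l ≤ f. l = v, so v ≤ f.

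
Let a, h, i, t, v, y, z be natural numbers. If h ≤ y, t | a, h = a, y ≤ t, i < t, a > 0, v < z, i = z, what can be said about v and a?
v < a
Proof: t | a and a > 0, hence t ≤ a. Since h = a and h ≤ y, a ≤ y. Since y ≤ t, a ≤ t. t ≤ a, so t = a. i = z and i < t, thus z < t. t = a, so z < a. v < z, so v < a.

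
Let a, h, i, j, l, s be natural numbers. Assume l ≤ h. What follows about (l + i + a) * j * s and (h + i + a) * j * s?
(l + i + a) * j * s ≤ (h + i + a) * j * s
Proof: Since l ≤ h, l + i ≤ h + i. Then l + i + a ≤ h + i + a. By multiplying by a non-negative, (l + i + a) * j ≤ (h + i + a) * j. By multiplying by a non-negative, (l + i + a) * j * s ≤ (h + i + a) * j * s.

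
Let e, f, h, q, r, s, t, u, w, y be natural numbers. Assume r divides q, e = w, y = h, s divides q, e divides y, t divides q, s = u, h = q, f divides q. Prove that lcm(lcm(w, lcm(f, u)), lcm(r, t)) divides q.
Because y = h and e divides y, e divides h. h = q, so e divides q. From e = w, w divides q. Because s = u and s divides q, u divides q. Since f divides q, lcm(f, u) divides q. w divides q, so lcm(w, lcm(f, u)) divides q. From r divides q and t divides q, lcm(r, t) divides q. lcm(w, lcm(f, u)) divides q, so lcm(lcm(w, lcm(f, u)), lcm(r, t)) divides q.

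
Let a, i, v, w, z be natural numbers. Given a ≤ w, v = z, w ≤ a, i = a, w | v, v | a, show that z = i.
Because w ≤ a and a ≤ w, w = a. w | v, so a | v. Since v | a, a = v. i = a, so i = v. Since v = z, i = z. Then z = i.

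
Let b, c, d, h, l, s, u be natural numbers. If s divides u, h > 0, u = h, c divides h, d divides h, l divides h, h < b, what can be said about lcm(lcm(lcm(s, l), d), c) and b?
lcm(lcm(lcm(s, l), d), c) < b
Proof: u = h and s divides u, therefore s divides h. Since l divides h, lcm(s, l) divides h. d divides h, so lcm(lcm(s, l), d) divides h. c divides h, so lcm(lcm(lcm(s, l), d), c) divides h. Since h > 0, lcm(lcm(lcm(s, l), d), c) ≤ h. h < b, so lcm(lcm(lcm(s, l), d), c) < b.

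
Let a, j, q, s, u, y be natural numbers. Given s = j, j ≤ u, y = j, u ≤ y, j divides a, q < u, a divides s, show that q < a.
From y = j and u ≤ y, u ≤ j. Since j ≤ u, u = j. Because s = j and a divides s, a divides j. j divides a, so j = a. Since u = j, u = a. q < u, so q < a.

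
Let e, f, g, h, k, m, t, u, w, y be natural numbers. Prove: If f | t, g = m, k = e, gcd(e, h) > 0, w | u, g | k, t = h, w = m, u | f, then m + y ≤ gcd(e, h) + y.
g = m and g | k, so m | k. Because k = e, m | e. w | u and u | f, hence w | f. w = m, so m | f. Since t = h and f | t, f | h. Because m | f, m | h. m | e, so m | gcd(e, h). gcd(e, h) > 0, so m ≤ gcd(e, h). Then m + y ≤ gcd(e, h) + y.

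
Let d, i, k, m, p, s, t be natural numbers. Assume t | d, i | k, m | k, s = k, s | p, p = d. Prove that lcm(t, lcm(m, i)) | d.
From m | k and i | k, lcm(m, i) | k. From s = k and s | p, k | p. p = d, so k | d. Since lcm(m, i) | k, lcm(m, i) | d. Since t | d, lcm(t, lcm(m, i)) | d.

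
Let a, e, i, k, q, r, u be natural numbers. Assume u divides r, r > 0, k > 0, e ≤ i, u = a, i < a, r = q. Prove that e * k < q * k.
e ≤ i and i < a, hence e < a. Since u divides r and r > 0, u ≤ r. Since r = q, u ≤ q. u = a, so a ≤ q. e < a, so e < q. From k > 0, by multiplying by a positive, e * k < q * k.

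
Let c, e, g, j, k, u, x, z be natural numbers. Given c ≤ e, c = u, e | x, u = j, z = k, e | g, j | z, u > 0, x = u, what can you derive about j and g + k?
j | g + k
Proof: x = u and e | x, hence e | u. u > 0, so e ≤ u. From c = u and c ≤ e, u ≤ e. Since e ≤ u, e = u. Since e | g, u | g. Because u = j, j | g. z = k and j | z, hence j | k. Since j | g, j | g + k.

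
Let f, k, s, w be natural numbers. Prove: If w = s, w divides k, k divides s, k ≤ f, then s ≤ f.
w = s and w divides k, hence s divides k. k divides s, so k = s. From k ≤ f, s ≤ f.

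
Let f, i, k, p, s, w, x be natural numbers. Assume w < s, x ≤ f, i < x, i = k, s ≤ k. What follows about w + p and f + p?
w + p < f + p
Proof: Since i = k and i < x, k < x. s ≤ k, so s < x. Since x ≤ f, s < f. From w < s, w < f. Then w + p < f + p.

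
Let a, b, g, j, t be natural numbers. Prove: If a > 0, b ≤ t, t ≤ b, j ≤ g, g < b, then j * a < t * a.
b ≤ t and t ≤ b, thus b = t. g < b, so g < t. j ≤ g, so j < t. Combined with a > 0, by multiplying by a positive, j * a < t * a.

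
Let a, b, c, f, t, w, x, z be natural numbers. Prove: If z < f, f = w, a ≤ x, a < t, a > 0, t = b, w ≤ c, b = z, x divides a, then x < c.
x divides a and a > 0, so x ≤ a. a ≤ x, so a = x. t = b and b = z, therefore t = z. a < t, so a < z. z < f, so a < f. f = w, so a < w. Since a = x, x < w. Because w ≤ c, x < c.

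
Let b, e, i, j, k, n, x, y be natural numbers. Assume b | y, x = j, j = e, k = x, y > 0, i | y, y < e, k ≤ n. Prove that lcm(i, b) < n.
i | y and b | y, thus lcm(i, b) | y. y > 0, so lcm(i, b) ≤ y. Since y < e, lcm(i, b) < e. k = x and x = j, so k = j. j = e, so k = e. k ≤ n, so e ≤ n. lcm(i, b) < e, so lcm(i, b) < n.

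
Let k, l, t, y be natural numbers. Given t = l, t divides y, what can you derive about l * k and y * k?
l * k divides y * k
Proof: From t = l and t divides y, l divides y. Then l * k divides y * k.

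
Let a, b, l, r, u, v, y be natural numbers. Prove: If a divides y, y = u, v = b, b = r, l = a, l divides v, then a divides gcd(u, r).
Because y = u and a divides y, a divides u. Because v = b and b = r, v = r. Since l divides v, l divides r. Since l = a, a divides r. a divides u, so a divides gcd(u, r).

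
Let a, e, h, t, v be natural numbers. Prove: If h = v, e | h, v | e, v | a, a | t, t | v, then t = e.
Since h = v and e | h, e | v. Since v | e, e = v. Because v | a and a | t, v | t. Because t | v, v = t. Since e = v, e = t. Then t = e.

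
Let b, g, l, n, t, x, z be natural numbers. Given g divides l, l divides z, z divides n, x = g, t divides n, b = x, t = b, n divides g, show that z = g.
From t = b and b = x, t = x. Because x = g, t = g. t divides n, so g divides n. Since n divides g, n = g. Since z divides n, z divides g. g divides l and l divides z, thus g divides z. Since z divides g, z = g.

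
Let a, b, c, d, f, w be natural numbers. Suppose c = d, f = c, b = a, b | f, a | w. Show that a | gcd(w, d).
f = c and c = d, thus f = d. b = a and b | f, thus a | f. Since f = d, a | d. a | w, so a | gcd(w, d).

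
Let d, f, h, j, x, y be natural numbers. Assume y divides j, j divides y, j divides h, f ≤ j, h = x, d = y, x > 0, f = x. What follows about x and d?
x = d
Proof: Since y divides j and j divides y, y = j. d = y, so d = j. From h = x and j divides h, j divides x. x > 0, so j ≤ x. From f = x and f ≤ j, x ≤ j. Since j ≤ x, j = x. d = j, so d = x. Then x = d.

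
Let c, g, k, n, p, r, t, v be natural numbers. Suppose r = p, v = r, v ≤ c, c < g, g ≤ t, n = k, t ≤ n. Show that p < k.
Because v ≤ c and c < g, v < g. v = r, so r < g. n = k and t ≤ n, hence t ≤ k. Since g ≤ t, g ≤ k. r < g, so r < k. From r = p, p < k.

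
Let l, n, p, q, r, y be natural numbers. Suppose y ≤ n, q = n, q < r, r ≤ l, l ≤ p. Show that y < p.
q = n and q < r, therefore n < r. Since y ≤ n, y < r. Because r ≤ l and l ≤ p, r ≤ p. From y < r, y < p.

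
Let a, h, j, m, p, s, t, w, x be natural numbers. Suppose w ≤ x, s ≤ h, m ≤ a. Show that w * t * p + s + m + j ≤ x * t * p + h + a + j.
w ≤ x, therefore w * t ≤ x * t. Then w * t * p ≤ x * t * p. Since s ≤ h and m ≤ a, s + m ≤ h + a. Since w * t * p ≤ x * t * p, w * t * p + s + m ≤ x * t * p + h + a. Then w * t * p + s + m + j ≤ x * t * p + h + a + j.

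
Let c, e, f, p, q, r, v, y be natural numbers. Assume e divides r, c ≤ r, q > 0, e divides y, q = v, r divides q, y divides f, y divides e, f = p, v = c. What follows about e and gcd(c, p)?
e divides gcd(c, p)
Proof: Since q = v and v = c, q = c. r divides q and q > 0, thus r ≤ q. q = c, so r ≤ c. Since c ≤ r, r = c. e divides r, so e divides c. From y divides e and e divides y, y = e. f = p and y divides f, hence y divides p. Since y = e, e divides p. From e divides c, e divides gcd(c, p).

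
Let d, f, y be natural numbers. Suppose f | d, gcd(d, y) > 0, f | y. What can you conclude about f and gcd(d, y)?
f ≤ gcd(d, y)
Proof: f | d and f | y, hence f | gcd(d, y). From gcd(d, y) > 0, f ≤ gcd(d, y).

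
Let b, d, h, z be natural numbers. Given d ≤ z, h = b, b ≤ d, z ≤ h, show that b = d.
h = b and z ≤ h, therefore z ≤ b. Since d ≤ z, d ≤ b. Since b ≤ d, b = d.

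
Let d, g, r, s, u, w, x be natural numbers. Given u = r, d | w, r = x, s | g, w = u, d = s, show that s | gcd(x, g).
u = r and r = x, thus u = x. Since d = s and d | w, s | w. w = u, so s | u. Since u = x, s | x. Since s | g, s | gcd(x, g).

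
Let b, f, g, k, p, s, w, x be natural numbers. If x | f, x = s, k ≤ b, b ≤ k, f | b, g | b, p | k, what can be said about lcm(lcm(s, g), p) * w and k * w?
lcm(lcm(s, g), p) * w | k * w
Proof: b ≤ k and k ≤ b, thus b = k. x = s and x | f, hence s | f. f | b, so s | b. Since g | b, lcm(s, g) | b. Since b = k, lcm(s, g) | k. p | k, so lcm(lcm(s, g), p) | k. Then lcm(lcm(s, g), p) * w | k * w.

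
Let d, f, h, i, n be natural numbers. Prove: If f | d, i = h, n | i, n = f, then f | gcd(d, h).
i = h and n | i, therefore n | h. From n = f, f | h. f | d, so f | gcd(d, h).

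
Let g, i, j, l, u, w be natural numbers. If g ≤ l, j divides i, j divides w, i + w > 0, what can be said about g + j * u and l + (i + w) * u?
g + j * u ≤ l + (i + w) * u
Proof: j divides i and j divides w, thus j divides i + w. i + w > 0, so j ≤ i + w. By multiplying by a non-negative, j * u ≤ (i + w) * u. Since g ≤ l, g + j * u ≤ l + (i + w) * u.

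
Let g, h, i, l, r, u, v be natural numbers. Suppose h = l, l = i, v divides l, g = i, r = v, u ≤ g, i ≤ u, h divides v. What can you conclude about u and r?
u = r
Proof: Since h = l and h divides v, l divides v. Since v divides l, v = l. Since r = v, r = l. Because l = i, r = i. g = i and u ≤ g, hence u ≤ i. i ≤ u, so i = u. Since r = i, r = u. Then u = r.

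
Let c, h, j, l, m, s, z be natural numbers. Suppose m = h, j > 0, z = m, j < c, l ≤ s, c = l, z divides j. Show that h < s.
Since z = m and z divides j, m divides j. Since m = h, h divides j. Since j > 0, h ≤ j. c = l and j < c, thus j < l. Since h ≤ j, h < l. Since l ≤ s, h < s.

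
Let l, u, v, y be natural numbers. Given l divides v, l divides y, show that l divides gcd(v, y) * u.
Because l divides v and l divides y, l divides gcd(v, y). Then l divides gcd(v, y) * u.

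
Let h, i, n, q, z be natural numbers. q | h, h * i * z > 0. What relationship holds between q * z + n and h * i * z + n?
q * z + n ≤ h * i * z + n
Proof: q | h, thus q | h * i. Then q * z | h * i * z. h * i * z > 0, so q * z ≤ h * i * z. Then q * z + n ≤ h * i * z + n.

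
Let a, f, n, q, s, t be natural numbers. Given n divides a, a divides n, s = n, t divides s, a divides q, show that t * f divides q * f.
s = n and t divides s, thus t divides n. From a divides n and n divides a, a = n. Since a divides q, n divides q. Since t divides n, t divides q. Then t * f divides q * f.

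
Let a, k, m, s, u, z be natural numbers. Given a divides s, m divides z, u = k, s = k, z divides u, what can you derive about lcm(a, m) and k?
lcm(a, m) divides k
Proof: Since s = k and a divides s, a divides k. Since u = k and z divides u, z divides k. Since m divides z, m divides k. Since a divides k, lcm(a, m) divides k.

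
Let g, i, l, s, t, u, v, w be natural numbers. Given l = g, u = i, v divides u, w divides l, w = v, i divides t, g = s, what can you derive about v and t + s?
v divides t + s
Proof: u = i and v divides u, hence v divides i. Since i divides t, v divides t. Because l = g and g = s, l = s. Since w divides l, w divides s. Since w = v, v divides s. Since v divides t, v divides t + s.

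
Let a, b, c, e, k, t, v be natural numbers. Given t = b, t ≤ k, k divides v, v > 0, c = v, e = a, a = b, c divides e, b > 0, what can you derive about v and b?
v = b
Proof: t = b and t ≤ k, therefore b ≤ k. k divides v and v > 0, so k ≤ v. Since b ≤ k, b ≤ v. From e = a and a = b, e = b. Since c divides e, c divides b. Since c = v, v divides b. Since b > 0, v ≤ b. b ≤ v, so b = v. Then v = b.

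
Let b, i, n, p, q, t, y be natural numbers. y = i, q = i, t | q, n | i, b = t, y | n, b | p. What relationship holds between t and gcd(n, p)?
t | gcd(n, p)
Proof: y = i and y | n, therefore i | n. From n | i, i = n. From q = i and t | q, t | i. Since i = n, t | n. b = t and b | p, so t | p. Since t | n, t | gcd(n, p).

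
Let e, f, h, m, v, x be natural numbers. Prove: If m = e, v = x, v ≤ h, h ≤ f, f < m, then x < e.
Because h ≤ f and f < m, h < m. v ≤ h, so v < m. v = x, so x < m. Since m = e, x < e.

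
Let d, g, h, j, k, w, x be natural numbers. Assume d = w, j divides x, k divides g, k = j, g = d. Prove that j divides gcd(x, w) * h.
From g = d and d = w, g = w. From k = j and k divides g, j divides g. g = w, so j divides w. j divides x, so j divides gcd(x, w). Then j divides gcd(x, w) * h.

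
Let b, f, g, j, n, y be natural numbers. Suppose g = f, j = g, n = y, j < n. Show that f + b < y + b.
j = g and g = f, therefore j = f. n = y and j < n, thus j < y. j = f, so f < y. Then f + b < y + b.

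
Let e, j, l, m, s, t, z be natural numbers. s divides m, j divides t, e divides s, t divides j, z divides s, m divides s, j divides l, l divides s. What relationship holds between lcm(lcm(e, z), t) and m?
lcm(lcm(e, z), t) divides m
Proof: s divides m and m divides s, therefore s = m. Because e divides s and z divides s, lcm(e, z) divides s. j divides t and t divides j, hence j = t. j divides l and l divides s, thus j divides s. j = t, so t divides s. lcm(e, z) divides s, so lcm(lcm(e, z), t) divides s. Since s = m, lcm(lcm(e, z), t) divides m.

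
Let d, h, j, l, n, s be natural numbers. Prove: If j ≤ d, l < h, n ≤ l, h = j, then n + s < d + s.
h = j and l < h, hence l < j. n ≤ l, so n < j. Since j ≤ d, n < d. Then n + s < d + s.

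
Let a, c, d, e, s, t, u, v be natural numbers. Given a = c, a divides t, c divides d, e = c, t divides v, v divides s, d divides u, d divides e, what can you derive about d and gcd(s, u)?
d divides gcd(s, u)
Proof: e = c and d divides e, thus d divides c. Since c divides d, c = d. a = c and a divides t, thus c divides t. Since t divides v, c divides v. v divides s, so c divides s. Since c = d, d divides s. Because d divides u, d divides gcd(s, u).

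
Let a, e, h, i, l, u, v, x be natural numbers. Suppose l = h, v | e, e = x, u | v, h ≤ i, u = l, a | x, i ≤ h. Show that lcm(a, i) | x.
u = l and l = h, so u = h. h ≤ i and i ≤ h, thus h = i. u = h, so u = i. From u | v, i | v. e = x and v | e, therefore v | x. i | v, so i | x. Since a | x, lcm(a, i) | x.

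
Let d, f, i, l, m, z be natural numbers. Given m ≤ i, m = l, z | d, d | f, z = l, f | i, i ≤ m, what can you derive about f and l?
f = l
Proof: Because z | d and d | f, z | f. Since z = l, l | f. i ≤ m and m ≤ i, therefore i = m. m = l, so i = l. f | i, so f | l. Since l | f, l = f. Then f = l.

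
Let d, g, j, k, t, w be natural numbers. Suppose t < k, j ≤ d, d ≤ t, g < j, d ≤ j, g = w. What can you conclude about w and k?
w < k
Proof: From j ≤ d and d ≤ j, j = d. From g = w and g < j, w < j. j = d, so w < d. d ≤ t and t < k, therefore d < k. w < d, so w < k.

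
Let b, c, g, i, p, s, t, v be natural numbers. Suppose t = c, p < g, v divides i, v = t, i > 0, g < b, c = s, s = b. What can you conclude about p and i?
p < i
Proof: From p < g and g < b, p < b. Because t = c and c = s, t = s. v = t, so v = s. v divides i, so s divides i. i > 0, so s ≤ i. Since s = b, b ≤ i. Because p < b, p < i.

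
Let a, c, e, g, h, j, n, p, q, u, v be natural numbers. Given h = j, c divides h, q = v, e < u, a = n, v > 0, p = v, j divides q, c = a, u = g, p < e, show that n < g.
From c = a and a = n, c = n. h = j and c divides h, thus c divides j. Since j divides q, c divides q. From q = v, c divides v. c = n, so n divides v. v > 0, so n ≤ v. p < e and e < u, so p < u. Since u = g, p < g. Since p = v, v < g. Since n ≤ v, n < g.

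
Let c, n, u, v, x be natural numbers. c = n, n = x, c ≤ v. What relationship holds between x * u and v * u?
x * u ≤ v * u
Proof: From c = n and n = x, c = x. From c ≤ v, x ≤ v. By multiplying by a non-negative, x * u ≤ v * u.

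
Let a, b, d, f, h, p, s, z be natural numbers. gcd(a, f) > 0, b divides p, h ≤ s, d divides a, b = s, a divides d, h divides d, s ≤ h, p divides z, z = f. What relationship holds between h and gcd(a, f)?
h ≤ gcd(a, f)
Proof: d divides a and a divides d, hence d = a. Since h divides d, h divides a. s ≤ h and h ≤ s, so s = h. b = s and b divides p, thus s divides p. Since z = f and p divides z, p divides f. s divides p, so s divides f. s = h, so h divides f. h divides a, so h divides gcd(a, f). Since gcd(a, f) > 0, h ≤ gcd(a, f).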